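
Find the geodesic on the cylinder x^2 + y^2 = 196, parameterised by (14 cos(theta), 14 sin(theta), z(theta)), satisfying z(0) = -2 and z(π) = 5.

Parameterise the cylinder of radius R = 14 as
    r(θ) = (14 cos θ, 14 sin θ, z(θ)).
The arc-length element is
    ds = sqrt(196 + (dz/dθ)^2) dθ,
so the Lagrangian is L = sqrt(196 + z'^2).
L depends on z' only, not on z or θ, so ∂L/∂z = 0 and
    ∂L/∂z' = z' / sqrt(196 + z'^2).
The Euler-Lagrange equation gives
    d/dθ( z' / sqrt(196 + z'^2) ) = 0,
so z' is constant. Integrating once:
    z(θ) = a θ + b,
a helix on the cylinder (a straight line when the cylinder is unrolled). The constants a, b are determined by the endpoint conditions.
With endpoint conditions z(0) = -2 and z(π) = 5: from z(0) = b we get b = -2, and a·π + -2 = 5 gives a = 7/π, so
    z(θ) = (7/π) θ − 2.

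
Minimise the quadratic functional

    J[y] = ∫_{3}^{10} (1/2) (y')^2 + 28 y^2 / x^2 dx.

The Lagrangian is L = (1/2) (y')^2 + 28 y^2 / x^2.
Compute ∂L/∂y = 56y/x^2, ∂L/∂y' = y'.
The Euler-Lagrange equation d/dx(∂L/∂y') − ∂L/∂y = 0 reduces to
    y'' − 56/x^2 · y = 0  (x > 0).
Its general solution is
    y(x) = A x^8 + B x^(-7),
with A, B fixed by the endpoint conditions.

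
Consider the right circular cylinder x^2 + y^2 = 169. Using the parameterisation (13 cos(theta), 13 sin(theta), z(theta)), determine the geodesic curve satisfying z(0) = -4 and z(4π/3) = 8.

Parameterise the cylinder of radius R = 13 as
    r(θ) = (13 cos θ, 13 sin θ, z(θ)).
The arc-length element is
    ds = sqrt(169 + (dz/dθ)^2) dθ,
so the Lagrangian is L = sqrt(169 + z'^2).
L depends on z' only, not on z or θ, so ∂L/∂z = 0 and
    ∂L/∂z' = z' / sqrt(169 + z'^2).
The Euler-Lagrange equation gives
    d/dθ( z' / sqrt(169 + z'^2) ) = 0,
so z' is constant. Integrating once:
    z(θ) = a θ + b,
a helix on the cylinder (a straight line when the cylinder is unrolled). The constants a, b are determined by the endpoint conditions.
With endpoint conditions z(0) = -4 and z(4π/3) = 8: from z(0) = b we get b = -4, and a·4π/3 + -4 = 8 gives a = 9/π, so
    z(θ) = (9/π) θ − 4.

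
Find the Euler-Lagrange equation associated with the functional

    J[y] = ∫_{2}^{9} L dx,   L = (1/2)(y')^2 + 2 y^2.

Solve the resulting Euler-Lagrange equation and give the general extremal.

The Lagrangian is L = (1/2)(y')^2 + 2 y^2.
∂L/∂y = 4y.
∂L/∂y' = y'.
The Euler-Lagrange equation d/dx(∂L/∂y') − ∂L/∂y = 0 becomes:
    y'' - 4 y = 0
General solution: y(x) = A e^(2x) + B e^(-2x), where A and B are arbitrary constants fixed by the endpoint conditions.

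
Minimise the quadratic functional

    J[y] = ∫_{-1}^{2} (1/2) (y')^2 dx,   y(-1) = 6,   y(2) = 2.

The Lagrangian is L = (1/2) (y')^2.
Compute ∂L/∂y = 0, ∂L/∂y' = y'.
The Euler-Lagrange equation d/dx(∂L/∂y') − ∂L/∂y = 0 reduces to
    y'' = 0.
Its general solution is
    y(x) = A x + B,
with A, B fixed by the endpoint conditions.
Applying the endpoint conditions y(-1) = 6 and y(2) = 2: solve A·-1 + B = 6 and A·2 + B = 2. Subtracting gives A(2 − -1) = 2 − 6, so A = -4/3, and B = 6 − A·-1 = 14/3. Therefore
    y(x) = (-4/3) x + 14/3.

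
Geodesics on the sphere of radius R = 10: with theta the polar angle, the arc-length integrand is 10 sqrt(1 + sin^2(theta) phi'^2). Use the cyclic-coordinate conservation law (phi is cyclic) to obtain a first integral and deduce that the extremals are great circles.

On the sphere of radius R = 10 with spherical coordinates (θ, φ), the induced metric is
    ds^2 = 100(dθ^2 + sin^2(θ) dφ^2).
Parameterise by θ; the arc-length functional is
    J[φ] = ∫ 10 sqrt(1 + sin^2(θ) (dφ/dθ)^2) dθ,
so L = 10 sqrt(1 + sin^2(θ) φ'^2). Compute
    ∂L/∂φ = 0  (L has no explicit φ dependence),
    ∂L/∂φ' = 10 sin^2(θ) φ' / sqrt(1 + sin^2(θ) φ'^2).
Since ∂L/∂φ = 0, the Euler-Lagrange equation
    d/dθ(∂L/∂φ') − ∂L/∂φ = 0
reduces to d/dθ(∂L/∂φ') = 0, i.e. the momentum conjugate to φ is conserved:
    10 sin^2(θ) φ' / sqrt(1 + sin^2(θ) φ'^2) = C.
The overall factor of 10 is constant, so dividing through gives Clairaut's relation sin^2(θ) φ' / sqrt(1 + sin^2(θ) φ'^2) = C' (with C' = C/10). Solving for φ' and integrating gives the great-circle family
    cot(θ) = A cos(φ − φ_0),
i.e. the intersection of the sphere with a plane through the origin. The two constants A and φ_0 (equivalently C and one phase) are fixed by the two endpoint conditions.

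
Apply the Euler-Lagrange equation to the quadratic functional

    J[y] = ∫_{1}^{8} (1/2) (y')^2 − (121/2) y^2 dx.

The Lagrangian is L = (1/2) (y')^2 − (121/2) y^2.
Compute ∂L/∂y = -121y, ∂L/∂y' = y'.
The Euler-Lagrange equation d/dx(∂L/∂y') − ∂L/∂y = 0 reduces to
    y'' + 121 y = 0.
Its general solution is
    y(x) = A sin(11x) + B cos(11x),
with A, B fixed by the endpoint conditions.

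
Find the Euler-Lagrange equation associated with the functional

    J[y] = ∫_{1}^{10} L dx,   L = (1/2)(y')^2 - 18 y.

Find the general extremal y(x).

The Lagrangian is L = (1/2)(y')^2 - 18 y.
∂L/∂y = -18.
∂L/∂y' = y'.
The Euler-Lagrange equation d/dx(∂L/∂y') − ∂L/∂y = 0 becomes:
    y'' + 18 = 0
General solution: y(x) = -9 x^2 + A x + B, where A and B are arbitrary constants fixed by the endpoint conditions.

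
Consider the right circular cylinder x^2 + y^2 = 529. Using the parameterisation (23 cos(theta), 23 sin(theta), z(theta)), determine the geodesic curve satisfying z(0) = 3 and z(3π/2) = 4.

Parameterise the cylinder of radius R = 23 as
    r(θ) = (23 cos θ, 23 sin θ, z(θ)).
The arc-length element is
    ds = sqrt(529 + (dz/dθ)^2) dθ,
so the Lagrangian is L = sqrt(529 + z'^2).
L depends on z' only, not on z or θ, so ∂L/∂z = 0 and
    ∂L/∂z' = z' / sqrt(529 + z'^2).
The Euler-Lagrange equation gives
    d/dθ( z' / sqrt(529 + z'^2) ) = 0,
so z' is constant. Integrating once:
    z(θ) = a θ + b,
a helix on the cylinder (a straight line when the cylinder is unrolled). The constants a, b are determined by the endpoint conditions.
With endpoint conditions z(0) = 3 and z(3π/2) = 4: from z(0) = b we get b = 3, and a·3π/2 + 3 = 4 gives a = 2/(3π), so
    z(θ) = (2/(3π)) θ + 3.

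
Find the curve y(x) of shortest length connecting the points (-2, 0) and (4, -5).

Arc-length functional: J[y] = ∫ sqrt(1 + (y')^2) dx.
Lagrangian L = sqrt(1 + (y')^2) has no explicit y dependence, so ∂L/∂y = 0 and the Euler-Lagrange equation gives
    d/dx( y' / sqrt(1 + (y')^2) ) = 0  ⇒  y' / sqrt(1 + (y')^2) = const.
Hence y' is constant, so y(x) is affine.
Fitting the endpoints (-2, 0) and (4, -5):
    slope m = ((-5) − 0) / (4 − (-2)) = -5/6,
    intercept c = 0 − m·(-2) = -5/3.
Extremal: y(x) = (-5/6) x - 5/3.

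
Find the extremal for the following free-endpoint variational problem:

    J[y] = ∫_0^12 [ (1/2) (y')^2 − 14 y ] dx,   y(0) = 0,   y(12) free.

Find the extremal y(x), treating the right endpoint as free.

The Lagrangian L = (1/2) (y')^2 − 14 y gives
    ∂L/∂y = −14,   ∂L/∂y' = y'.
Euler-Lagrange: d/dx(y') − (−14) = 0, i.e. y'' + 14 = 0, so
    y(x) = −(14/2) x^2 + C1 x + C2.
Fixed left endpoint y(0) = 0 ⇒ C2 = 0.
The right endpoint x = 12 is free, so the natural (transversality) condition is ∂L/∂y' |_{x=12} = 0, i.e. y'(12) = 0.
Compute y'(x) = −14 x + C1, so y'(12) = −168 + C1 = 0 ⇒ C1 = 168.
Therefore the extremal is
    y(x) = −7 x^2 + 168 x.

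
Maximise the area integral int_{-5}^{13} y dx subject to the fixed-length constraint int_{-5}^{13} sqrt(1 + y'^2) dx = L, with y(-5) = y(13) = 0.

Set up the augmented Lagrangian using a multiplier λ for the length constraint:
    F(y, y') = y − λ sqrt(1 + y'^2).
F has no explicit x dependence, so the Beltrami identity yields a first integral
    F − y' ∂F/∂y' = C.
Compute ∂F/∂y' = −λ y' / sqrt(1 + y'^2). Then
    y − λ sqrt(1 + y'^2) + λ y'^2 / sqrt(1 + y'^2) = C
    ⇒  y − λ / sqrt(1 + y'^2) = C.
Solving for y' and integrating gives
    (x − a)^2 + (y − b)^2 = λ^2,
a circular arc of radius λ. The constants a, b are determined by the endpoint conditions y(-5) = y(13) = 0, and λ is fixed implicitly by the length constraint
    ∫_{-5}^{13} sqrt(1 + y'^2) dx = L.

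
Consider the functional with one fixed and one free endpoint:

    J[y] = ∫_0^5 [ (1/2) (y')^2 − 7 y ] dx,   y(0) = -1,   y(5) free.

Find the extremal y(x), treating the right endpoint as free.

The Lagrangian L = (1/2) (y')^2 − 7 y gives
    ∂L/∂y = −7,   ∂L/∂y' = y'.
Euler-Lagrange: d/dx(y') − (−7) = 0, i.e. y'' + 7 = 0, so
    y(x) = −(7/2) x^2 + C1 x + C2.
Fixed left endpoint y(0) = -1 ⇒ C2 = -1.
The right endpoint x = 5 is free, so the natural (transversality) condition is ∂L/∂y' |_{x=5} = 0, i.e. y'(5) = 0.
Compute y'(x) = −7 x + C1, so y'(5) = −35 + C1 = 0 ⇒ C1 = 35.
Therefore the extremal is
    y(x) = −(7/2) x^2 + 35 x − 1.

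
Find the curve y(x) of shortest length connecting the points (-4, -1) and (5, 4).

Arc-length functional: J[y] = ∫ sqrt(1 + (y')^2) dx.
Lagrangian L = sqrt(1 + (y')^2) has no explicit y dependence, so ∂L/∂y = 0 and the Euler-Lagrange equation gives
    d/dx( y' / sqrt(1 + (y')^2) ) = 0  ⇒  y' / sqrt(1 + (y')^2) = const.
Hence y' is constant, so y(x) is affine.
Fitting the endpoints (-4, -1) and (5, 4):
    slope m = (4 − (-1)) / (5 − (-4)) = 5/9,
    intercept c = (-1) − m·(-4) = 11/9.
Extremal: y(x) = (5/9) x + 11/9.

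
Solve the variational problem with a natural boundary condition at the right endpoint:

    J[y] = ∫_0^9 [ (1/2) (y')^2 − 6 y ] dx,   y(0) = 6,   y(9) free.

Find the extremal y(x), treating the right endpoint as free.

The Lagrangian L = (1/2) (y')^2 − 6 y gives
    ∂L/∂y = −6,   ∂L/∂y' = y'.
Euler-Lagrange: d/dx(y') − (−6) = 0, i.e. y'' + 6 = 0, so
    y(x) = −(6/2) x^2 + C1 x + C2.
Fixed left endpoint y(0) = 6 ⇒ C2 = 6.
The right endpoint x = 9 is free, so the natural (transversality) condition is ∂L/∂y' |_{x=9} = 0, i.e. y'(9) = 0.
Compute y'(x) = −6 x + C1, so y'(9) = −54 + C1 = 0 ⇒ C1 = 54.
Therefore the extremal is
    y(x) = −3 x^2 + 54 x + 6.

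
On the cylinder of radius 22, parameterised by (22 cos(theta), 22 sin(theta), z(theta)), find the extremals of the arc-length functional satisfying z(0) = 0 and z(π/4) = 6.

Parameterise the cylinder of radius R = 22 as
    r(θ) = (22 cos θ, 22 sin θ, z(θ)).
The arc-length element is
    ds = sqrt(484 + (dz/dθ)^2) dθ,
so the Lagrangian is L = sqrt(484 + z'^2).
L depends on z' only, not on z or θ, so ∂L/∂z = 0 and
    ∂L/∂z' = z' / sqrt(484 + z'^2).
The Euler-Lagrange equation gives
    d/dθ( z' / sqrt(484 + z'^2) ) = 0,
so z' is constant. Integrating once:
    z(θ) = a θ + b,
a helix on the cylinder (a straight line when the cylinder is unrolled). The constants a, b are determined by the endpoint conditions.
With endpoint conditions z(0) = 0 and z(π/4) = 6: from z(0) = b we get b = 0, and a·π/4 + 0 = 6 gives a = 24/π, so
    z(θ) = (24/π) θ.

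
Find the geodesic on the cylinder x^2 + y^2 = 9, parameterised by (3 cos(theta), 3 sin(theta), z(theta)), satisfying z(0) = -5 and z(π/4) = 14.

Parameterise the cylinder of radius R = 3 as
    r(θ) = (3 cos θ, 3 sin θ, z(θ)).
The arc-length element is
    ds = sqrt(9 + (dz/dθ)^2) dθ,
so the Lagrangian is L = sqrt(9 + z'^2).
L depends on z' only, not on z or θ, so ∂L/∂z = 0 and
    ∂L/∂z' = z' / sqrt(9 + z'^2).
The Euler-Lagrange equation gives
    d/dθ( z' / sqrt(9 + z'^2) ) = 0,
so z' is constant. Integrating once:
    z(θ) = a θ + b,
a helix on the cylinder (a straight line when the cylinder is unrolled). The constants a, b are determined by the endpoint conditions.
With endpoint conditions z(0) = -5 and z(π/4) = 14: from z(0) = b we get b = -5, and a·π/4 + -5 = 14 gives a = 76/π, so
    z(θ) = (76/π) θ − 5.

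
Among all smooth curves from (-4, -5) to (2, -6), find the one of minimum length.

Arc-length functional: J[y] = ∫ sqrt(1 + (y')^2) dx.
Lagrangian L = sqrt(1 + (y')^2) has no explicit y dependence, so ∂L/∂y = 0 and the Euler-Lagrange equation gives
    d/dx( y' / sqrt(1 + (y')^2) ) = 0  ⇒  y' / sqrt(1 + (y')^2) = const.
Hence y' is constant, so y(x) is affine.
Fitting the endpoints (-4, -5) and (2, -6):
    slope m = ((-6) − (-5)) / (2 − (-4)) = -1/6,
    intercept c = (-5) − m·(-4) = -17/3.
Extremal: y(x) = (-1/6) x - 17/3.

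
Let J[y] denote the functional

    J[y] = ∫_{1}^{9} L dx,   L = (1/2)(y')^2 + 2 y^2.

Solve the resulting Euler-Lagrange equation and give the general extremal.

The Lagrangian is L = (1/2)(y')^2 + 2 y^2.
∂L/∂y = 4y.
∂L/∂y' = y'.
The Euler-Lagrange equation d/dx(∂L/∂y') − ∂L/∂y = 0 becomes:
    y'' - 4 y = 0
General solution: y(x) = A e^(2x) + B e^(-2x), where A and B are arbitrary constants fixed by the endpoint conditions.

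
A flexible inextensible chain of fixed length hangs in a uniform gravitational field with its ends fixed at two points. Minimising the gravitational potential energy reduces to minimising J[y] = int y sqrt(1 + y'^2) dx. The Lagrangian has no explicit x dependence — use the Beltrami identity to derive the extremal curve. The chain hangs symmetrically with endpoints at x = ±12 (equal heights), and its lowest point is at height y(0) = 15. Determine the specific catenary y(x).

The Lagrangian L(y, y') = y sqrt(1 + y'^2) has no explicit x dependence, so the Beltrami identity applies:
    L − y' ∂L/∂y' = C.
Compute ∂L/∂y' = y · y' / sqrt(1 + y'^2). Then
    L − y' ∂L/∂y'
    = y sqrt(1 + y'^2) − y · y'^2 / sqrt(1 + y'^2)
    = y (1 + y'^2 − y'^2) / sqrt(1 + y'^2)
    = y / sqrt(1 + y'^2) = C.
Squaring gives y^2 = C^2 (1 + y'^2), i.e.
    y'^2 = y^2 / C^2 − 1.
Separating variables,
    dy / sqrt(y^2 − C^2) = dx / C,
and integrating gives arccosh(y / C) = (x − a)/C, so
    y(x) = C cosh((x − a)/C),
the catenary. The constants C and a are fixed by the two endpoint conditions (and, for the hanging-chain problem, the length constraint selects C).
Now fit the given data. The endpoints x = ±12 are symmetric at equal height, so the catenary is even about its minimum: a = 0 and y(x) = C cosh(x/C). The lowest point is y(0) = C cosh(0) = C, and we are told y(0) = 15, so C = 15. Therefore
    y(x) = 15 cosh(x/15),
and at the endpoints
    y(±12) = 15 cosh(12/15).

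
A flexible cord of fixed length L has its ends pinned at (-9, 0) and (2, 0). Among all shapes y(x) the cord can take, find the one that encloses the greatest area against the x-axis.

Set up the augmented Lagrangian using a multiplier λ for the length constraint:
    F(y, y') = y − λ sqrt(1 + y'^2).
F has no explicit x dependence, so the Beltrami identity yields a first integral
    F − y' ∂F/∂y' = C.
Compute ∂F/∂y' = −λ y' / sqrt(1 + y'^2). Then
    y − λ sqrt(1 + y'^2) + λ y'^2 / sqrt(1 + y'^2) = C
    ⇒  y − λ / sqrt(1 + y'^2) = C.
Solving for y' and integrating gives
    (x − a)^2 + (y − b)^2 = λ^2,
a circular arc of radius λ. The constants a, b are determined by the endpoint conditions y(-9) = y(2) = 0, and λ is fixed implicitly by the length constraint
    ∫_{-9}^{2} sqrt(1 + y'^2) dx = L.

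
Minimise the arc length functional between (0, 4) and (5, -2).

Arc-length functional: J[y] = ∫ sqrt(1 + (y')^2) dx.
Lagrangian L = sqrt(1 + (y')^2) has no explicit y dependence, so ∂L/∂y = 0 and the Euler-Lagrange equation gives
    d/dx( y' / sqrt(1 + (y')^2) ) = 0  ⇒  y' / sqrt(1 + (y')^2) = const.
Hence y' is constant, so y(x) is affine.
Fitting the endpoints (0, 4) and (5, -2):
    slope m = ((-2) − 4) / (5 − 0) = -6/5,
    intercept c = 4 − m·0 = 4.
Extremal: y(x) = (-6/5) x + 4.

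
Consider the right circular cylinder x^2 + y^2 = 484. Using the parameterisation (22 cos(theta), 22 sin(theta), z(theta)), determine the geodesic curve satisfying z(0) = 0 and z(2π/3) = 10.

Parameterise the cylinder of radius R = 22 as
    r(θ) = (22 cos θ, 22 sin θ, z(θ)).
The arc-length element is
    ds = sqrt(484 + (dz/dθ)^2) dθ,
so the Lagrangian is L = sqrt(484 + z'^2).
L depends on z' only, not on z or θ, so ∂L/∂z = 0 and
    ∂L/∂z' = z' / sqrt(484 + z'^2).
The Euler-Lagrange equation gives
    d/dθ( z' / sqrt(484 + z'^2) ) = 0,
so z' is constant. Integrating once:
    z(θ) = a θ + b,
a helix on the cylinder (a straight line when the cylinder is unrolled). The constants a, b are determined by the endpoint conditions.
With endpoint conditions z(0) = 0 and z(2π/3) = 10: from z(0) = b we get b = 0, and a·2π/3 + 0 = 10 gives a = 15/π, so
    z(θ) = (15/π) θ.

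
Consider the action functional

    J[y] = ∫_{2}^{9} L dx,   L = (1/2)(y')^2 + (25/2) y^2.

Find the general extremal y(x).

The Lagrangian is L = (1/2)(y')^2 + (25/2) y^2.
∂L/∂y = 25y.
∂L/∂y' = y'.
The Euler-Lagrange equation d/dx(∂L/∂y') − ∂L/∂y = 0 becomes:
    y'' - 25 y = 0
General solution: y(x) = A e^(5x) + B e^(-5x), where A and B are arbitrary constants fixed by the endpoint conditions.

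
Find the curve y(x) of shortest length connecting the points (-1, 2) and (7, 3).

Arc-length functional: J[y] = ∫ sqrt(1 + (y')^2) dx.
Lagrangian L = sqrt(1 + (y')^2) has no explicit y dependence, so ∂L/∂y = 0 and the Euler-Lagrange equation gives
    d/dx( y' / sqrt(1 + (y')^2) ) = 0  ⇒  y' / sqrt(1 + (y')^2) = const.
Hence y' is constant, so y(x) is affine.
Fitting the endpoints (-1, 2) and (7, 3):
    slope m = (3 − 2) / (7 − (-1)) = 1/8,
    intercept c = 2 − m·(-1) = 17/8.
Extremal: y(x) = (1/8) x + 17/8.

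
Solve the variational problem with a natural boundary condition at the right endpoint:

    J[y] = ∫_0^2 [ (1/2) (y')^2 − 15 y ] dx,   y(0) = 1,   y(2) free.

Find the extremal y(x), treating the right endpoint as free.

The Lagrangian L = (1/2) (y')^2 − 15 y gives
    ∂L/∂y = −15,   ∂L/∂y' = y'.
Euler-Lagrange: d/dx(y') − (−15) = 0, i.e. y'' + 15 = 0, so
    y(x) = −(15/2) x^2 + C1 x + C2.
Fixed left endpoint y(0) = 1 ⇒ C2 = 1.
The right endpoint x = 2 is free, so the natural (transversality) condition is ∂L/∂y' |_{x=2} = 0, i.e. y'(2) = 0.
Compute y'(x) = −15 x + C1, so y'(2) = −30 + C1 = 0 ⇒ C1 = 30.
Therefore the extremal is
    y(x) = −(15/2) x^2 + 30 x + 1.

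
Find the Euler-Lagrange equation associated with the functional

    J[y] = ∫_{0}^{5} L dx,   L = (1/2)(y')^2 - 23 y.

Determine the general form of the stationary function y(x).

The Lagrangian is L = (1/2)(y')^2 - 23 y.
∂L/∂y = -23.
∂L/∂y' = y'.
The Euler-Lagrange equation d/dx(∂L/∂y') − ∂L/∂y = 0 becomes:
    y'' + 23 = 0
General solution: y(x) = -(23/2) x^2 + A x + B, where A and B are arbitrary constants fixed by the endpoint conditions.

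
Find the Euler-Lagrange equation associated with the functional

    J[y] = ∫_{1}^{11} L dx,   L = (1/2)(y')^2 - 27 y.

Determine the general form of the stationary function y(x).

The Lagrangian is L = (1/2)(y')^2 - 27 y.
∂L/∂y = -27.
∂L/∂y' = y'.
The Euler-Lagrange equation d/dx(∂L/∂y') − ∂L/∂y = 0 becomes:
    y'' + 27 = 0
General solution: y(x) = -(27/2) x^2 + A x + B, where A and B are arbitrary constants fixed by the endpoint conditions.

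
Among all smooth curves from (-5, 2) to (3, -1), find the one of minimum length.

Arc-length functional: J[y] = ∫ sqrt(1 + (y')^2) dx.
Lagrangian L = sqrt(1 + (y')^2) has no explicit y dependence, so ∂L/∂y = 0 and the Euler-Lagrange equation gives
    d/dx( y' / sqrt(1 + (y')^2) ) = 0  ⇒  y' / sqrt(1 + (y')^2) = const.
Hence y' is constant, so y(x) is affine.
Fitting the endpoints (-5, 2) and (3, -1):
    slope m = ((-1) − 2) / (3 − (-5)) = -3/8,
    intercept c = 2 − m·(-5) = 1/8.
Extremal: y(x) = (-3/8) x + 1/8.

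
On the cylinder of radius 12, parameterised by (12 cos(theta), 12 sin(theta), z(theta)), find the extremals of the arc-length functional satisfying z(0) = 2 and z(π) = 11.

Parameterise the cylinder of radius R = 12 as
    r(θ) = (12 cos θ, 12 sin θ, z(θ)).
The arc-length element is
    ds = sqrt(144 + (dz/dθ)^2) dθ,
so the Lagrangian is L = sqrt(144 + z'^2).
L depends on z' only, not on z or θ, so ∂L/∂z = 0 and
    ∂L/∂z' = z' / sqrt(144 + z'^2).
The Euler-Lagrange equation gives
    d/dθ( z' / sqrt(144 + z'^2) ) = 0,
so z' is constant. Integrating once:
    z(θ) = a θ + b,
a helix on the cylinder (a straight line when the cylinder is unrolled). The constants a, b are determined by the endpoint conditions.
With endpoint conditions z(0) = 2 and z(π) = 11: from z(0) = b we get b = 2, and a·π + 2 = 11 gives a = 9/π, so
    z(θ) = (9/π) θ + 2.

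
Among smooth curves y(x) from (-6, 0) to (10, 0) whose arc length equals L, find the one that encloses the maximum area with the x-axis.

Set up the augmented Lagrangian using a multiplier λ for the length constraint:
    F(y, y') = y − λ sqrt(1 + y'^2).
F has no explicit x dependence, so the Beltrami identity yields a first integral
    F − y' ∂F/∂y' = C.
Compute ∂F/∂y' = −λ y' / sqrt(1 + y'^2). Then
    y − λ sqrt(1 + y'^2) + λ y'^2 / sqrt(1 + y'^2) = C
    ⇒  y − λ / sqrt(1 + y'^2) = C.
Solving for y' and integrating gives
    (x − a)^2 + (y − b)^2 = λ^2,
a circular arc of radius λ. The constants a, b are determined by the endpoint conditions y(-6) = y(10) = 0, and λ is fixed implicitly by the length constraint
    ∫_{-6}^{10} sqrt(1 + y'^2) dx = L.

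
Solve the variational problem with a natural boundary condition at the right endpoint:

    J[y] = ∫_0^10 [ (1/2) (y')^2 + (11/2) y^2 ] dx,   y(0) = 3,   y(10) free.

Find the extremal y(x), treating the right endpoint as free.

The Lagrangian L = (1/2) (y')^2 + (11/2) y^2 gives
    ∂L/∂y = 11 y,   ∂L/∂y' = y'.
Euler-Lagrange: y'' − 11 y = 0.
With k = sqrt(11), the general solution is
    y(x) = A cosh(sqrt(11) x) + B sinh(sqrt(11) x).
Fixed left endpoint y(0) = 3 ⇒ A = 3.
The right endpoint x = 10 is free, so the natural (transversality) condition is ∂L/∂y' |_{x=10} = 0, i.e. y'(10) = 0.
Compute y'(x) = A k sinh(k x) + B k cosh(k x), so
    y'(10) = A k sinh(k·10) + B k cosh(k·10) = 0
    ⇒ B = −A tanh(k·10) = − 3 tanh(sqrt(11)·10).
Therefore the extremal is
    y(x) = 3 cosh(sqrt(11) x) − 3 tanh(sqrt(11)·10) sinh(sqrt(11) x).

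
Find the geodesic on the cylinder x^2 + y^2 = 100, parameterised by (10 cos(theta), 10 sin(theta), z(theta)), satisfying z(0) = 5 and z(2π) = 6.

Parameterise the cylinder of radius R = 10 as
    r(θ) = (10 cos θ, 10 sin θ, z(θ)).
The arc-length element is
    ds = sqrt(100 + (dz/dθ)^2) dθ,
so the Lagrangian is L = sqrt(100 + z'^2).
L depends on z' only, not on z or θ, so ∂L/∂z = 0 and
    ∂L/∂z' = z' / sqrt(100 + z'^2).
The Euler-Lagrange equation gives
    d/dθ( z' / sqrt(100 + z'^2) ) = 0,
so z' is constant. Integrating once:
    z(θ) = a θ + b,
a helix on the cylinder (a straight line when the cylinder is unrolled). The constants a, b are determined by the endpoint conditions.
With endpoint conditions z(0) = 5 and z(2π) = 6: from z(0) = b we get b = 5, and a·2π + 5 = 6 gives a = 1/(2π), so
    z(θ) = (1/(2π)) θ + 5.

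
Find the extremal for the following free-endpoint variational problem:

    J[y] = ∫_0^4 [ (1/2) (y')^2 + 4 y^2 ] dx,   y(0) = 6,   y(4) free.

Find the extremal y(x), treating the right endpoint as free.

The Lagrangian L = (1/2) (y')^2 + 4 y^2 gives
    ∂L/∂y = 8 y,   ∂L/∂y' = y'.
Euler-Lagrange: y'' − 8 y = 0.
With k = sqrt(8), the general solution is
    y(x) = A cosh(sqrt(8) x) + B sinh(sqrt(8) x).
Fixed left endpoint y(0) = 6 ⇒ A = 6.
The right endpoint x = 4 is free, so the natural (transversality) condition is ∂L/∂y' |_{x=4} = 0, i.e. y'(4) = 0.
Compute y'(x) = A k sinh(k x) + B k cosh(k x), so
    y'(4) = A k sinh(k·4) + B k cosh(k·4) = 0
    ⇒ B = −A tanh(k·4) = − 6 tanh(sqrt(8)·4).
Therefore the extremal is
    y(x) = 6 cosh(sqrt(8) x) − 6 tanh(sqrt(8)·4) sinh(sqrt(8) x).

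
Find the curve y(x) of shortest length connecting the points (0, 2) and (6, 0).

Arc-length functional: J[y] = ∫ sqrt(1 + (y')^2) dx.
Lagrangian L = sqrt(1 + (y')^2) has no explicit y dependence, so ∂L/∂y = 0 and the Euler-Lagrange equation gives
    d/dx( y' / sqrt(1 + (y')^2) ) = 0  ⇒  y' / sqrt(1 + (y')^2) = const.
Hence y' is constant, so y(x) is affine.
Fitting the endpoints (0, 2) and (6, 0):
    slope m = (0 − 2) / (6 − 0) = -1/3,
    intercept c = 2 − m·0 = 2.
Extremal: y(x) = (-1/3) x + 2.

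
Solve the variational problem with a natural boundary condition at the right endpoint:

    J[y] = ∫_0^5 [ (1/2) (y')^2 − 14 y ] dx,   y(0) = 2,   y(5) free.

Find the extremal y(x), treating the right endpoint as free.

The Lagrangian L = (1/2) (y')^2 − 14 y gives
    ∂L/∂y = −14,   ∂L/∂y' = y'.
Euler-Lagrange: d/dx(y') − (−14) = 0, i.e. y'' + 14 = 0, so
    y(x) = −(14/2) x^2 + C1 x + C2.
Fixed left endpoint y(0) = 2 ⇒ C2 = 2.
The right endpoint x = 5 is free, so the natural (transversality) condition is ∂L/∂y' |_{x=5} = 0, i.e. y'(5) = 0.
Compute y'(x) = −14 x + C1, so y'(5) = −70 + C1 = 0 ⇒ C1 = 70.
Therefore the extremal is
    y(x) = −7 x^2 + 70 x + 2.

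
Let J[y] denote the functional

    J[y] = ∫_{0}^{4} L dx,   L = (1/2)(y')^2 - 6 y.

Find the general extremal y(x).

The Lagrangian is L = (1/2)(y')^2 - 6 y.
∂L/∂y = -6.
∂L/∂y' = y'.
The Euler-Lagrange equation d/dx(∂L/∂y') − ∂L/∂y = 0 becomes:
    y'' + 6 = 0
General solution: y(x) = -3 x^2 + A x + B, where A and B are arbitrary constants fixed by the endpoint conditions.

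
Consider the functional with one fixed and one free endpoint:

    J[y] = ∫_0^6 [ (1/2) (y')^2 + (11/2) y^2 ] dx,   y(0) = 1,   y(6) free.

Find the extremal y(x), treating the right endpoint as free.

The Lagrangian L = (1/2) (y')^2 + (11/2) y^2 gives
    ∂L/∂y = 11 y,   ∂L/∂y' = y'.
Euler-Lagrange: y'' − 11 y = 0.
With k = sqrt(11), the general solution is
    y(x) = A cosh(sqrt(11) x) + B sinh(sqrt(11) x).
Fixed left endpoint y(0) = 1 ⇒ A = 1.
The right endpoint x = 6 is free, so the natural (transversality) condition is ∂L/∂y' |_{x=6} = 0, i.e. y'(6) = 0.
Compute y'(x) = A k sinh(k x) + B k cosh(k x), so
    y'(6) = A k sinh(k·6) + B k cosh(k·6) = 0
    ⇒ B = −A tanh(k·6) = − tanh(sqrt(11)·6).
Therefore the extremal is
    y(x) = cosh(sqrt(11) x) − tanh(sqrt(11)·6) sinh(sqrt(11) x).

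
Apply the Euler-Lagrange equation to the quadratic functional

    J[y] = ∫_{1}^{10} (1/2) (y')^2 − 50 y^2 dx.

The Lagrangian is L = (1/2) (y')^2 − 50 y^2.
Compute ∂L/∂y = -100y, ∂L/∂y' = y'.
The Euler-Lagrange equation d/dx(∂L/∂y') − ∂L/∂y = 0 reduces to
    y'' + 100 y = 0.
Its general solution is
    y(x) = A sin(10x) + B cos(10x),
with A, B fixed by the endpoint conditions.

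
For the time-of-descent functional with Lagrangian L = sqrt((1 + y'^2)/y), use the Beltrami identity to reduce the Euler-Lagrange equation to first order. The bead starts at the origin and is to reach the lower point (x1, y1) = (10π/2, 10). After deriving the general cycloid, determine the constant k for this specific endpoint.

The Lagrangian L = sqrt((1 + y'^2) / y) has no explicit x dependence, so the Beltrami identity applies:
    L − y' ∂L/∂y' = C.
Compute ∂L/∂y' = y' / sqrt(y (1 + y'^2)).
Substitute:
    sqrt((1 + y'^2)/y) − y'·y' / sqrt(y (1 + y'^2))
    = (1 + y'^2) / sqrt(y (1 + y'^2)) − y'^2 / sqrt(y (1 + y'^2))
    = 1 / sqrt(y (1 + y'^2)) = C.
Squaring and rearranging gives the first integral
    y (1 + y'^2) = 1/C^2 =: k   (constant).
Solving this first-order ODE by the substitution
    y = (k/2)(1 − cos θ)
yields the cycloid parameterisation
    x(θ) = (k/2)(θ − sin θ),   y(θ) = (k/2)(1 − cos θ).
The constant k is fixed by the endpoint condition.
Now fit the given lower endpoint (x1, y1) = (10π/2, 10). At the bottom of the first arch (θ = π), the parametric equations give
    y(π) = (k/2)(1 − cos π) = k,
    x(π) = (k/2)(π − sin π) = kπ/2.
Matching y(π) = 10 gives k = 10, consistent with x(π) = 10π/2. Therefore the specific cycloid is
    x(θ) = (10/2)(θ − sin θ),   y(θ) = (10/2)(1 − cos θ).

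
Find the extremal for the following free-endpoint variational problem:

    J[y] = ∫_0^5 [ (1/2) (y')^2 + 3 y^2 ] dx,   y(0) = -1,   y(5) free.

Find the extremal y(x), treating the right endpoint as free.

The Lagrangian L = (1/2) (y')^2 + 3 y^2 gives
    ∂L/∂y = 6 y,   ∂L/∂y' = y'.
Euler-Lagrange: y'' − 6 y = 0.
With k = sqrt(6), the general solution is
    y(x) = A cosh(sqrt(6) x) + B sinh(sqrt(6) x).
Fixed left endpoint y(0) = -1 ⇒ A = -1.
The right endpoint x = 5 is free, so the natural (transversality) condition is ∂L/∂y' |_{x=5} = 0, i.e. y'(5) = 0.
Compute y'(x) = A k sinh(k x) + B k cosh(k x), so
    y'(5) = A k sinh(k·5) + B k cosh(k·5) = 0
    ⇒ B = −A tanh(k·5) = tanh(sqrt(6)·5).
Therefore the extremal is
    y(x) = −cosh(sqrt(6) x) + tanh(sqrt(6)·5) sinh(sqrt(6) x).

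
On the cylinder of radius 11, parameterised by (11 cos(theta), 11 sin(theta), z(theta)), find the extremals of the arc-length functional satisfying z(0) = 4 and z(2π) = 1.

Parameterise the cylinder of radius R = 11 as
    r(θ) = (11 cos θ, 11 sin θ, z(θ)).
The arc-length element is
    ds = sqrt(121 + (dz/dθ)^2) dθ,
so the Lagrangian is L = sqrt(121 + z'^2).
L depends on z' only, not on z or θ, so ∂L/∂z = 0 and
    ∂L/∂z' = z' / sqrt(121 + z'^2).
The Euler-Lagrange equation gives
    d/dθ( z' / sqrt(121 + z'^2) ) = 0,
so z' is constant. Integrating once:
    z(θ) = a θ + b,
a helix on the cylinder (a straight line when the cylinder is unrolled). The constants a, b are determined by the endpoint conditions.
With endpoint conditions z(0) = 4 and z(2π) = 1: from z(0) = b we get b = 4, and a·2π + 4 = 1 gives a = -3/(2π), so
    z(θ) = (-3/(2π)) θ + 4.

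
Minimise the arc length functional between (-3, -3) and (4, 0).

Arc-length functional: J[y] = ∫ sqrt(1 + (y')^2) dx.
Lagrangian L = sqrt(1 + (y')^2) has no explicit y dependence, so ∂L/∂y = 0 and the Euler-Lagrange equation gives
    d/dx( y' / sqrt(1 + (y')^2) ) = 0  ⇒  y' / sqrt(1 + (y')^2) = const.
Hence y' is constant, so y(x) is affine.
Fitting the endpoints (-3, -3) and (4, 0):
    slope m = (0 − (-3)) / (4 − (-3)) = 3/7,
    intercept c = (-3) − m·(-3) = -12/7.
Extremal: y(x) = (3/7) x - 12/7.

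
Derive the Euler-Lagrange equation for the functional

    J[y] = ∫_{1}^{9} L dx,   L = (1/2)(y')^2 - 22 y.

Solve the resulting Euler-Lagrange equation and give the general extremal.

The Lagrangian is L = (1/2)(y')^2 - 22 y.
∂L/∂y = -22.
∂L/∂y' = y'.
The Euler-Lagrange equation d/dx(∂L/∂y') − ∂L/∂y = 0 becomes:
    y'' + 22 = 0
General solution: y(x) = -11 x^2 + A x + B, where A and B are arbitrary constants fixed by the endpoint conditions.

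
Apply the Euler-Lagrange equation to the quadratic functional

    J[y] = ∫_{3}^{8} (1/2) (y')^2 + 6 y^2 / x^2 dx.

The Lagrangian is L = (1/2) (y')^2 + 6 y^2 / x^2.
Compute ∂L/∂y = 12y/x^2, ∂L/∂y' = y'.
The Euler-Lagrange equation d/dx(∂L/∂y') − ∂L/∂y = 0 reduces to
    y'' − 12/x^2 · y = 0  (x > 0).
Its general solution is
    y(x) = A x^4 + B x^(-3),
with A, B fixed by the endpoint conditions.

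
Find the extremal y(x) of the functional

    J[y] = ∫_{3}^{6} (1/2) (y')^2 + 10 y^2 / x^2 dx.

The Lagrangian is L = (1/2) (y')^2 + 10 y^2 / x^2.
Compute ∂L/∂y = 20y/x^2, ∂L/∂y' = y'.
The Euler-Lagrange equation d/dx(∂L/∂y') − ∂L/∂y = 0 reduces to
    y'' − 20/x^2 · y = 0  (x > 0).
Its general solution is
    y(x) = A x^5 + B x^(-4),
with A, B fixed by the endpoint conditions.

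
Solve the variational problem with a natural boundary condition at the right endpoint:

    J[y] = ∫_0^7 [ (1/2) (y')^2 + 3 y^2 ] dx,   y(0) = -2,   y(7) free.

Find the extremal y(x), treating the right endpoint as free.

The Lagrangian L = (1/2) (y')^2 + 3 y^2 gives
    ∂L/∂y = 6 y,   ∂L/∂y' = y'.
Euler-Lagrange: y'' − 6 y = 0.
With k = sqrt(6), the general solution is
    y(x) = A cosh(sqrt(6) x) + B sinh(sqrt(6) x).
Fixed left endpoint y(0) = -2 ⇒ A = -2.
The right endpoint x = 7 is free, so the natural (transversality) condition is ∂L/∂y' |_{x=7} = 0, i.e. y'(7) = 0.
Compute y'(x) = A k sinh(k x) + B k cosh(k x), so
    y'(7) = A k sinh(k·7) + B k cosh(k·7) = 0
    ⇒ B = −A tanh(k·7) = 2 tanh(sqrt(6)·7).
Therefore the extremal is
    y(x) = −2 cosh(sqrt(6) x) + 2 tanh(sqrt(6)·7) sinh(sqrt(6) x).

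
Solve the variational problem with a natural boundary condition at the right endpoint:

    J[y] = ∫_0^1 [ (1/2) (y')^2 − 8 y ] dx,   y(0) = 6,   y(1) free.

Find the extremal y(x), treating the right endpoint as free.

The Lagrangian L = (1/2) (y')^2 − 8 y gives
    ∂L/∂y = −8,   ∂L/∂y' = y'.
Euler-Lagrange: d/dx(y') − (−8) = 0, i.e. y'' + 8 = 0, so
    y(x) = −(8/2) x^2 + C1 x + C2.
Fixed left endpoint y(0) = 6 ⇒ C2 = 6.
The right endpoint x = 1 is free, so the natural (transversality) condition is ∂L/∂y' |_{x=1} = 0, i.e. y'(1) = 0.
Compute y'(x) = −8 x + C1, so y'(1) = −8 + C1 = 0 ⇒ C1 = 8.
Therefore the extremal is
    y(x) = −4 x^2 + 8 x + 6.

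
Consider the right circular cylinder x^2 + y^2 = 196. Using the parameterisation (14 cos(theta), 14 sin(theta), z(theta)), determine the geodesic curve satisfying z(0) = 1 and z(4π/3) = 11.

Parameterise the cylinder of radius R = 14 as
    r(θ) = (14 cos θ, 14 sin θ, z(θ)).
The arc-length element is
    ds = sqrt(196 + (dz/dθ)^2) dθ,
so the Lagrangian is L = sqrt(196 + z'^2).
L depends on z' only, not on z or θ, so ∂L/∂z = 0 and
    ∂L/∂z' = z' / sqrt(196 + z'^2).
The Euler-Lagrange equation gives
    d/dθ( z' / sqrt(196 + z'^2) ) = 0,
so z' is constant. Integrating once:
    z(θ) = a θ + b,
a helix on the cylinder (a straight line when the cylinder is unrolled). The constants a, b are determined by the endpoint conditions.
With endpoint conditions z(0) = 1 and z(4π/3) = 11: from z(0) = b we get b = 1, and a·4π/3 + 1 = 11 gives a = 15/(2π), so
    z(θ) = (15/(2π)) θ + 1.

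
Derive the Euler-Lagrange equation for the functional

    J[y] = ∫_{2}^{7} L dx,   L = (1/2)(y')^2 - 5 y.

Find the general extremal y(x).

The Lagrangian is L = (1/2)(y')^2 - 5 y.
∂L/∂y = -5.
∂L/∂y' = y'.
The Euler-Lagrange equation d/dx(∂L/∂y') − ∂L/∂y = 0 becomes:
    y'' + 5 = 0
General solution: y(x) = -(5/2) x^2 + A x + B, where A and B are arbitrary constants fixed by the endpoint conditions.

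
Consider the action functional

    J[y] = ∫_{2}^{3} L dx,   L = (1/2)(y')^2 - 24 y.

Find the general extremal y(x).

The Lagrangian is L = (1/2)(y')^2 - 24 y.
∂L/∂y = -24.
∂L/∂y' = y'.
The Euler-Lagrange equation d/dx(∂L/∂y') − ∂L/∂y = 0 becomes:
    y'' + 24 = 0
General solution: y(x) = -12 x^2 + A x + B, where A and B are arbitrary constants fixed by the endpoint conditions.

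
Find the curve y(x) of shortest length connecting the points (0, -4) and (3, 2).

Arc-length functional: J[y] = ∫ sqrt(1 + (y')^2) dx.
Lagrangian L = sqrt(1 + (y')^2) has no explicit y dependence, so ∂L/∂y = 0 and the Euler-Lagrange equation gives
    d/dx( y' / sqrt(1 + (y')^2) ) = 0  ⇒  y' / sqrt(1 + (y')^2) = const.
Hence y' is constant, so y(x) is affine.
Fitting the endpoints (0, -4) and (3, 2):
    slope m = (2 − (-4)) / (3 − 0) = 2,
    intercept c = (-4) − m·0 = -4.
Extremal: y(x) = 2 x - 4.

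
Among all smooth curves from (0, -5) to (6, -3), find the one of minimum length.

Arc-length functional: J[y] = ∫ sqrt(1 + (y')^2) dx.
Lagrangian L = sqrt(1 + (y')^2) has no explicit y dependence, so ∂L/∂y = 0 and the Euler-Lagrange equation gives
    d/dx( y' / sqrt(1 + (y')^2) ) = 0  ⇒  y' / sqrt(1 + (y')^2) = const.
Hence y' is constant, so y(x) is affine.
Fitting the endpoints (0, -5) and (6, -3):
    slope m = ((-3) − (-5)) / (6 − 0) = 1/3,
    intercept c = (-5) − m·0 = -5.
Extremal: y(x) = (1/3) x - 5.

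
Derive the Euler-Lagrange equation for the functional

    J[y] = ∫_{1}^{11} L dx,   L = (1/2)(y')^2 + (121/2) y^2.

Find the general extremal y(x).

The Lagrangian is L = (1/2)(y')^2 + (121/2) y^2.
∂L/∂y = 121y.
∂L/∂y' = y'.
The Euler-Lagrange equation d/dx(∂L/∂y') − ∂L/∂y = 0 becomes:
    y'' - 121 y = 0
General solution: y(x) = A e^(11x) + B e^(-11x), where A and B are arbitrary constants fixed by the endpoint conditions.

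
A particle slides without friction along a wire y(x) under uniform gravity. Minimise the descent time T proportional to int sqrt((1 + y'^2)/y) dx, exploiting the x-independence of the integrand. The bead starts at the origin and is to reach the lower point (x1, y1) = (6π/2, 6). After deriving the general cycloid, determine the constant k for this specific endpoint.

The Lagrangian L = sqrt((1 + y'^2) / y) has no explicit x dependence, so the Beltrami identity applies:
    L − y' ∂L/∂y' = C.
Compute ∂L/∂y' = y' / sqrt(y (1 + y'^2)).
Substitute:
    sqrt((1 + y'^2)/y) − y'·y' / sqrt(y (1 + y'^2))
    = (1 + y'^2) / sqrt(y (1 + y'^2)) − y'^2 / sqrt(y (1 + y'^2))
    = 1 / sqrt(y (1 + y'^2)) = C.
Squaring and rearranging gives the first integral
    y (1 + y'^2) = 1/C^2 =: k   (constant).
Solving this first-order ODE by the substitution
    y = (k/2)(1 − cos θ)
yields the cycloid parameterisation
    x(θ) = (k/2)(θ − sin θ),   y(θ) = (k/2)(1 − cos θ).
The constant k is fixed by the endpoint condition.
Now fit the given lower endpoint (x1, y1) = (6π/2, 6). At the bottom of the first arch (θ = π), the parametric equations give
    y(π) = (k/2)(1 − cos π) = k,
    x(π) = (k/2)(π − sin π) = kπ/2.
Matching y(π) = 6 gives k = 6, consistent with x(π) = 6π/2. Therefore the specific cycloid is
    x(θ) = (6/2)(θ − sin θ),   y(θ) = (6/2)(1 − cos θ).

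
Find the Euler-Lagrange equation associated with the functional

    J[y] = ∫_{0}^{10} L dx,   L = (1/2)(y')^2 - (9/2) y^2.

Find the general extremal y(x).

The Lagrangian is L = (1/2)(y')^2 - (9/2) y^2.
∂L/∂y = -9y.
∂L/∂y' = y'.
The Euler-Lagrange equation d/dx(∂L/∂y') − ∂L/∂y = 0 becomes:
    y'' + 9 y = 0
General solution: y(x) = A sin(3x) + B cos(3x), where A and B are arbitrary constants fixed by the endpoint conditions.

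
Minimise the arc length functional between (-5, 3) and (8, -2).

Arc-length functional: J[y] = ∫ sqrt(1 + (y')^2) dx.
Lagrangian L = sqrt(1 + (y')^2) has no explicit y dependence, so ∂L/∂y = 0 and the Euler-Lagrange equation gives
    d/dx( y' / sqrt(1 + (y')^2) ) = 0  ⇒  y' / sqrt(1 + (y')^2) = const.
Hence y' is constant, so y(x) is affine.
Fitting the endpoints (-5, 3) and (8, -2):
    slope m = ((-2) − 3) / (8 − (-5)) = -5/13,
    intercept c = 3 − m·(-5) = 14/13.
Extremal: y(x) = (-5/13) x + 14/13.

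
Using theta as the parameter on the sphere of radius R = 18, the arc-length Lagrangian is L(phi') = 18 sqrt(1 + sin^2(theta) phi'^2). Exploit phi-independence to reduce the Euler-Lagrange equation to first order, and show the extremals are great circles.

On the sphere of radius R = 18 with spherical coordinates (θ, φ), the induced metric is
    ds^2 = 324(dθ^2 + sin^2(θ) dφ^2).
Parameterise by θ; the arc-length functional is
    J[φ] = ∫ 18 sqrt(1 + sin^2(θ) (dφ/dθ)^2) dθ,
so L = 18 sqrt(1 + sin^2(θ) φ'^2). Compute
    ∂L/∂φ = 0  (L has no explicit φ dependence),
    ∂L/∂φ' = 18 sin^2(θ) φ' / sqrt(1 + sin^2(θ) φ'^2).
Since ∂L/∂φ = 0, the Euler-Lagrange equation
    d/dθ(∂L/∂φ') − ∂L/∂φ = 0
reduces to d/dθ(∂L/∂φ') = 0, i.e. the momentum conjugate to φ is conserved:
    18 sin^2(θ) φ' / sqrt(1 + sin^2(θ) φ'^2) = C.
The overall factor of 18 is constant, so dividing through gives Clairaut's relation sin^2(θ) φ' / sqrt(1 + sin^2(θ) φ'^2) = C' (with C' = C/18). Solving for φ' and integrating gives the great-circle family
    cot(θ) = A cos(φ − φ_0),
i.e. the intersection of the sphere with a plane through the origin. The two constants A and φ_0 (equivalently C and one phase) are fixed by the two endpoint conditions.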